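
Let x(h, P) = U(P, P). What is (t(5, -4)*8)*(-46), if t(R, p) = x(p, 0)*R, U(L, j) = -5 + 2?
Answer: 5520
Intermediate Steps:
U(L, j) = -3
x(h, P) = -3
t(R, p) = -3*R
(t(5, -4)*8)*(-46) = (-3*5*8)*(-46) = -15*8*(-46) = -120*(-46) = 5520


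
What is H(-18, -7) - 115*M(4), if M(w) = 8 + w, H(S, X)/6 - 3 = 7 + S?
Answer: -1428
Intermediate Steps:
H(S, X) = 60 + 6*S (H(S, X) = 18 + 6*(7 + S) = 18 + (42 + 6*S) = 60 + 6*S)
H(-18, -7) - 115*M(4) = (60 + 6*(-18)) - 115*(8 + 4) = (60 - 108) - 115*12 = -48 - 1380 = -1428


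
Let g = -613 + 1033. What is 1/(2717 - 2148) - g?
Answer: -238979/569 ≈ -420.00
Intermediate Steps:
g = 420
1/(2717 - 2148) - g = 1/(2717 - 2148) - 1*420 = 1/569 - 420 = -238979/569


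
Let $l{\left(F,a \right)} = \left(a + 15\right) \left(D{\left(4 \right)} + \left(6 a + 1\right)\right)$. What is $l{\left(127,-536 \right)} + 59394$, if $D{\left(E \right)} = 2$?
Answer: $1733367$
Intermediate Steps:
$l{\left(F,a \right)} = \left(3 + 6 a\right) \left(15 + a\right)$ ($l{\left(F,a \right)} = \left(a + 15\right) \left(2 + \left(6 a + 1\right)\right) = \left(15 + a\right) \left(2 + \left(1 + 6 a\right)\right) = \left(15 + a\right) \left(3 + 6 a\right) = \left(3 + 6 a\right) \left(15 + a\right)$)
$l{\left(127,-536 \right)} + 59394 = \left(45 + 6 \left(-536\right)^{2} + 93 \left(-536\right)\right) + 59394 = \left(45 + 6 \cdot 287296 - 49848\right) + 59394 = \left(45 + 1723776 - 49848\right) + 59394 = 1673973 + 59394 = 1733367$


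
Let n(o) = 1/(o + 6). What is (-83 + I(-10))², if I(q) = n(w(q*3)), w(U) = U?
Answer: 3972049/576 ≈ 6895.9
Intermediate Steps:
n(o) = 1/(6 + o)
I(q) = 1/(6 + 3*q) (I(q) = 1/(6 + q*3) = 1/(6 + 3*q))
(-83 + I(-10))² = (-83 + 1/(3*(2 - 10)))² = (-83 + (⅓)/(-8))² = (-83 + (⅓)*(-⅛))² = (-83 - 1/24)² = (-1993/24)² = 3972049/576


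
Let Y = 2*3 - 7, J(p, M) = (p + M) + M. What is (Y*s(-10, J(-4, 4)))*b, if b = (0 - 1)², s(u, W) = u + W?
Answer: 6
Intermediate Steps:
J(p, M) = p + 2*M (J(p, M) = (M + p) + M = p + 2*M)
Y = -1 (Y = 6 - 7 = -1)
s(u, W) = W + u
b = 1 (b = (-1)² = 1)
(Y*s(-10, J(-4, 4)))*b = -((-4 + 2*4) - 10)*1 = -((-4 + 8) - 10)*1 = -(4 - 10)*1 = -1*(-6)*1 = 6*1 = 6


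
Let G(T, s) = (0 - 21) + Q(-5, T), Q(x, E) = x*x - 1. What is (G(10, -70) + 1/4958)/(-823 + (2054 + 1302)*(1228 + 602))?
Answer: 14875/30445377406 ≈ 4.8858e-7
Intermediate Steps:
Q(x, E) = -1 + x² (Q(x, E) = x² - 1 = -1 + x²)
G(T, s) = 3 (G(T, s) = (0 - 21) + (-1 + (-5)²) = -21 + (-1 + 25) = -21 + 24 = 3)
(G(10, -70) + 1/4958)/(-823 + (2054 + 1302)*(1228 + 602)) = (3 + 1/4958)/(-823 + (2054 + 1302)*(1228 + 602)) = (3 + 1/4958)/(-823 + 3356*1830) = 14875/(4958*(-823 + 6141480)) = (14875/4958)/6140657 = (14875/4958)*(1/6140657) = 14875/30445377406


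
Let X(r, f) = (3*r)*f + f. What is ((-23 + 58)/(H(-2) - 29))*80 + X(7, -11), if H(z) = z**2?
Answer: -354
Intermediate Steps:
X(r, f) = f + 3*f*r (X(r, f) = 3*f*r + f = f + 3*f*r)
((-23 + 58)/(H(-2) - 29))*80 + X(7, -11) = ((-23 + 58)/((-2)**2 - 29))*80 - 11*(1 + 3*7) = (35/(4 - 29))*80 - 11*(1 + 21) = (35/(-25))*80 - 11*22 = (35*(-1/25))*80 - 242 = -7/5*80 - 242 = -112 - 242 = -354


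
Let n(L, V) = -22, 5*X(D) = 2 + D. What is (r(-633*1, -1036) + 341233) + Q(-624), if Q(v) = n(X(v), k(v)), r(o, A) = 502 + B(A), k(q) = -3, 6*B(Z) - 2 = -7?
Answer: 2050273/6 ≈ 3.4171e+5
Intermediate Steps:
B(Z) = -⅚ (B(Z) = ⅓ + (⅙)*(-7) = ⅓ - 7/6 = -⅚)
X(D) = ⅖ + D/5 (X(D) = (2 + D)/5 = ⅖ + D/5)
r(o, A) = 3007/6 (r(o, A) = 502 - ⅚ = 3007/6)
Q(v) = -22
(r(-633*1, -1036) + 341233) + Q(-624) = (3007/6 + 341233) - 22 = 2050405/6 - 22 = 2050273/6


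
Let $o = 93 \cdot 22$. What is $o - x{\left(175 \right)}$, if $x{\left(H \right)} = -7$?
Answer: $2053$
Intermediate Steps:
$o = 2046$
$o - x{\left(175 \right)} = 2046 - -7 = 2046 + 7 = 2053$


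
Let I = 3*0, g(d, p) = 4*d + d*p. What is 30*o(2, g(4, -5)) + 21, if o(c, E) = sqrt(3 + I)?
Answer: 21 + 30*sqrt(3) ≈ 72.962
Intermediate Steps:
I = 0
o(c, E) = sqrt(3) (o(c, E) = sqrt(3 + 0) = sqrt(3))
30*o(2, g(4, -5)) + 21 = 30*sqrt(3) + 21 = 21 + 30*sqrt(3)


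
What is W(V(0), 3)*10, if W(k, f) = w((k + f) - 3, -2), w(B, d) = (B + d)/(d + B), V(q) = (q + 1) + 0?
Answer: 10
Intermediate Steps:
V(q) = 1 + q (V(q) = (1 + q) + 0 = 1 + q)
w(B, d) = 1 (w(B, d) = (B + d)/(B + d) = 1)
W(k, f) = 1
W(V(0), 3)*10 = 1*10 = 10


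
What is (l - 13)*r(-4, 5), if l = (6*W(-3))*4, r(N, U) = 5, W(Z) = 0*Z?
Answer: -65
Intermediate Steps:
W(Z) = 0
l = 0 (l = (6*0)*4 = 0*4 = 0)
(l - 13)*r(-4, 5) = (0 - 13)*5 = -13*5 = -65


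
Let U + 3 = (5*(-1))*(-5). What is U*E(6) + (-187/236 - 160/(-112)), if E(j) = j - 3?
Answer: 110083/1652 ≈ 66.636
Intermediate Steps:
E(j) = -3 + j
U = 22 (U = -3 + (5*(-1))*(-5) = -3 - 5*(-5) = -3 + 25 = 22)
U*E(6) + (-187/236 - 160/(-112)) = 22*(-3 + 6) + (-187/236 - 160/(-112)) = 22*3 + (-187*1/236 - 160*(-1/112)) = 66 + (-187/236 + 10/7) = 66 + 1051/1652 = 110083/1652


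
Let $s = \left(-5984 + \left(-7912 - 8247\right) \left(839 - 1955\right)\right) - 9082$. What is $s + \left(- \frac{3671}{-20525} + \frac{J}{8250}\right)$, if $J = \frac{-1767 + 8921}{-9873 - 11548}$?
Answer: $\frac{1307141337286313548}{72544894125} \approx 1.8018 \cdot 10^{7}$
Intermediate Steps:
$J = - \frac{7154}{21421}$ ($J = \frac{7154}{-21421} = 7154 \left(- \frac{1}{21421}\right) = - \frac{7154}{21421} \approx -0.33397$)
$s = 18018378$ ($s = \left(-5984 - -18033444\right) - 9082 = \left(-5984 + 18033444\right) - 9082 = 18027460 - 9082 = 18018378$)
$s + \left(- \frac{3671}{-20525} + \frac{J}{8250}\right) = 18018378 - \left(- \frac{3671}{20525} + \frac{3577}{88361625}\right) = 18018378 - - \frac{12972084298}{72544894125} = 18018378 + \left(\frac{3671}{20525} - \frac{3577}{88361625}\right) = 18018378 + \frac{12972084298}{72544894125} = \frac{1307141337286313548}{72544894125}$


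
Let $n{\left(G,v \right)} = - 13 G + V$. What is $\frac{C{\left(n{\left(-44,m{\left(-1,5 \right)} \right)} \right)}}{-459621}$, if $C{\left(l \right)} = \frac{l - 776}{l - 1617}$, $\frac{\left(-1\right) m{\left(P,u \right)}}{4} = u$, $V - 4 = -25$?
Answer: $- \frac{25}{54439554} \approx -4.5922 \cdot 10^{-7}$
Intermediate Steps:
$V = -21$ ($V = 4 - 25 = -21$)
$m{\left(P,u \right)} = - 4 u$
$n{\left(G,v \right)} = -21 - 13 G$ ($n{\left(G,v \right)} = - 13 G - 21 = -21 - 13 G$)
$C{\left(l \right)} = \frac{-776 + l}{-1617 + l}$
$\frac{C{\left(n{\left(-44,m{\left(-1,5 \right)} \right)} \right)}}{-459621} = \frac{\frac{1}{-1617 - -551} \left(-776 - -551\right)}{-459621} = \frac{-776 + \left(-21 + 572\right)}{-1617 + \left(-21 + 572\right)} \left(- \frac{1}{459621}\right) = \frac{-776 + 551}{-1617 + 551} \left(- \frac{1}{459621}\right) = \frac{1}{-1066} \left(-225\right) \left(- \frac{1}{459621}\right) = \left(- \frac{1}{1066}\right) \left(-225\right) \left(- \frac{1}{459621}\right) = \frac{225}{1066} \left(- \frac{1}{459621}\right) = - \frac{25}{54439554}$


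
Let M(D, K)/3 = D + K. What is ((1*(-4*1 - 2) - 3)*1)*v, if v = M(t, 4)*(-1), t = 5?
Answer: 243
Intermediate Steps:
M(D, K) = 3*D + 3*K (M(D, K) = 3*(D + K) = 3*D + 3*K)
v = -27 (v = (3*5 + 3*4)*(-1) = (15 + 12)*(-1) = 27*(-1) = -27)
((1*(-4*1 - 2) - 3)*1)*v = ((1*(-4*1 - 2) - 3)*1)*(-27) = ((1*(-4 - 2) - 3)*1)*(-27) = ((1*(-6) - 3)*1)*(-27) = ((-6 - 3)*1)*(-27) = -9*1*(-27) = -9*(-27) = 243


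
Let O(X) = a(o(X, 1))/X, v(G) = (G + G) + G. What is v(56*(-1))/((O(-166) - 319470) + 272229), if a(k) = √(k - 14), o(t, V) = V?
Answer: 218697863328/61497058104049 - 27888*I*√13/61497058104049 ≈ 0.0035562 - 1.6351e-9*I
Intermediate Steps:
v(G) = 3*G (v(G) = 2*G + G = 3*G)
a(k) = √(-14 + k)
O(X) = I*√13/X (O(X) = √(-14 + 1)/X = √(-13)/X = (I*√13)/X = I*√13/X)
v(56*(-1))/((O(-166) - 319470) + 272229) = (3*(56*(-1)))/((I*√13/(-166) - 319470) + 272229) = (3*(-56))/((I*√13*(-1/166) - 319470) + 272229) = -168/((-I*√13/166 - 319470) + 272229) = -168/((-319470 - I*√13/166) + 272229) = -168/(-47241 - I*√13/166)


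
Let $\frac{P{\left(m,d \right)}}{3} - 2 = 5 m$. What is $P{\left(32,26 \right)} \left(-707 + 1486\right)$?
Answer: $378594$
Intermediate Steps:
$P{\left(m,d \right)} = 6 + 15 m$ ($P{\left(m,d \right)} = 6 + 3 \cdot 5 m = 6 + 15 m$)
$P{\left(32,26 \right)} \left(-707 + 1486\right) = \left(6 + 15 \cdot 32\right) \left(-707 + 1486\right) = \left(6 + 480\right) 779 = 486 \cdot 779 = 378594$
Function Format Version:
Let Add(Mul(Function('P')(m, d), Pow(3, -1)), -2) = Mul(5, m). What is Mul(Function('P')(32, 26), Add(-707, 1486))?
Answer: 378594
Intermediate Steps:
Function('P')(m, d) = Add(6, Mul(15, m)) (Function('P')(m, d) = Add(6, Mul(3, Mul(5, m))) = Add(6, Mul(15, m)))
Mul(Function('P')(32, 26), Add(-707, 1486)) = Mul(Add(6, Mul(15, 32)), Add(-707, 1486)) = Mul(Add(6, 480), 779) = Mul(486, 779) = 378594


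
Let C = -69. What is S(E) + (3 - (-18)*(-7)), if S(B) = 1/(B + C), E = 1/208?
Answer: -1765381/14351 ≈ -123.01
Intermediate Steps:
E = 1/208 ≈ 0.0048077
S(B) = 1/(-69 + B) (S(B) = 1/(B - 69) = 1/(-69 + B))
S(E) + (3 - (-18)*(-7)) = 1/(-69 + 1/208) + (3 - (-18)*(-7)) = 1/(-14351/208) + (3 - 3*42) = -208/14351 + (3 - 126) = -208/14351 - 123 = -1765381/14351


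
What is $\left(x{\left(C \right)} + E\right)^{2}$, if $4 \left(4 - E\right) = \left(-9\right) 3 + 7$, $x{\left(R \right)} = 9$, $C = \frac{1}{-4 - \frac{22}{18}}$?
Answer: $324$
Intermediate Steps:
$C = - \frac{9}{47}$ ($C = \frac{1}{-4 - \frac{11}{9}} = \frac{1}{- \frac{47}{9}} = - \frac{9}{47} \approx -0.19149$)
$E = 9$ ($E = 4 - \frac{\left(-9\right) 3 + 7}{4} = 4 - \frac{-27 + 7}{4} = 4 - -5 = 4 + 5 = 9$)
$\left(x{\left(C \right)} + E\right)^{2} = \left(9 + 9\right)^{2} = 18^{2} = 324$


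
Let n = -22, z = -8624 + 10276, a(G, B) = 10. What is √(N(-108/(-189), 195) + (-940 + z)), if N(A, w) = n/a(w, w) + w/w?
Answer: √17770/5 ≈ 26.661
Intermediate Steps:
z = 1652
N(A, w) = -6/5 (N(A, w) = -22/10 + w/w = -22*⅒ + 1 = -11/5 + 1 = -6/5)
√(N(-108/(-189), 195) + (-940 + z)) = √(-6/5 + (-940 + 1652)) = √(-6/5 + 712) = √(3554/5) = √17770/5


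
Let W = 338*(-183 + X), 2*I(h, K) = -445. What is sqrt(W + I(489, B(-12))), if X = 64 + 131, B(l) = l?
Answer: sqrt(15334)/2 ≈ 61.915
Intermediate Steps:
I(h, K) = -445/2 (I(h, K) = (1/2)*(-445) = -445/2)
X = 195
W = 4056 (W = 338*(-183 + 195) = 338*12 = 4056)
sqrt(W + I(489, B(-12))) = sqrt(4056 - 445/2) = sqrt(7667/2) = sqrt(15334)/2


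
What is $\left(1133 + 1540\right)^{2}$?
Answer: $7144929$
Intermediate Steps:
$\left(1133 + 1540\right)^{2} = 2673^{2} = 7144929$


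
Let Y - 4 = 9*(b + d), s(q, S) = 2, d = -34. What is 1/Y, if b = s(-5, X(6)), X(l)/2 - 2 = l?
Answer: -1/284 ≈ -0.0035211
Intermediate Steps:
X(l) = 4 + 2*l
b = 2
Y = -284 (Y = 4 + 9*(2 - 34) = 4 + 9*(-32) = 4 - 288 = -284)
1/Y = 1/(-284) = -1/284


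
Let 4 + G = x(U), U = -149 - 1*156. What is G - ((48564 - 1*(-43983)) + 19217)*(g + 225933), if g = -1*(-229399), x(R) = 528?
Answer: -50889725124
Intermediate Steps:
U = -305 (U = -149 - 156 = -305)
g = 229399
G = 524 (G = -4 + 528 = 524)
G - ((48564 - 1*(-43983)) + 19217)*(g + 225933) = 524 - ((48564 - 1*(-43983)) + 19217)*(229399 + 225933) = 524 - ((48564 + 43983) + 19217)*455332 = 524 - (92547 + 19217)*455332 = 524 - 111764*455332 = 524 - 1*50889725648 = 524 - 50889725648 = -50889725124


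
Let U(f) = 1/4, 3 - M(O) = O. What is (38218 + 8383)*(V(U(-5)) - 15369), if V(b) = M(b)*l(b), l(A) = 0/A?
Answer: -716210769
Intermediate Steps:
M(O) = 3 - O
U(f) = ¼
l(A) = 0
V(b) = 0 (V(b) = (3 - b)*0 = 0)
(38218 + 8383)*(V(U(-5)) - 15369) = (38218 + 8383)*(0 - 15369) = 46601*(-15369) = -716210769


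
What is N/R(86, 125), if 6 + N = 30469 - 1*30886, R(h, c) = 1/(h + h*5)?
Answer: -218268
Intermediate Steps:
R(h, c) = 1/(6*h) (R(h, c) = 1/(h + 5*h) = 1/(6*h))
N = -423 (N = -6 + (30469 - 1*30886) = -6 + (30469 - 30886) = -6 - 417 = -423)
N/R(86, 125) = -423/((⅙)/86) = -423/((⅙)*(1/86)) = -423/1/516 = -423*516 = -218268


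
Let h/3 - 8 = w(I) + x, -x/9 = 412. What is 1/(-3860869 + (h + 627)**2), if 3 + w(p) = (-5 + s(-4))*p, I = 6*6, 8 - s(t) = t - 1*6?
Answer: 1/78549215 ≈ 1.2731e-8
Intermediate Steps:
s(t) = 14 - t (s(t) = 8 - (t - 1*6) = 8 - (t - 6) = 8 - (-6 + t) = 8 + (6 - t) = 14 - t)
I = 36
x = -3708 (x = -9*412 = -3708)
w(p) = -3 + 13*p (w(p) = -3 + (-5 + (14 - 1*(-4)))*p = -3 + (-5 + (14 + 4))*p = -3 + (-5 + 18)*p = -3 + 13*p)
h = -9705 (h = 24 + 3*((-3 + 13*36) - 3708) = 24 + 3*((-3 + 468) - 3708) = 24 + 3*(465 - 3708) = 24 + 3*(-3243) = 24 - 9729 = -9705)
1/(-3860869 + (h + 627)**2) = 1/(-3860869 + (-9705 + 627)**2) = 1/(-3860869 + (-9078)**2) = 1/(-3860869 + 82410084) = 1/78549215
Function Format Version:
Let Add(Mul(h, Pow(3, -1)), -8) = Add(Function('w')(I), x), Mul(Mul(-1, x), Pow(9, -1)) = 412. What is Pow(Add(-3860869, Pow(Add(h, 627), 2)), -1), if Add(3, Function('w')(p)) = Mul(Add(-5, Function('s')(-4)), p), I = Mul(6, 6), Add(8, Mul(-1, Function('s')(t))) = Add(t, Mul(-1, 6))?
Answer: Rational(1, 78549215) ≈ 1.2731e-8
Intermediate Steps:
Function('s')(t) = Add(14, Mul(-1, t)) (Function('s')(t) = Add(8, Mul(-1, Add(t, Mul(-1, 6)))) = Add(8, Mul(-1, Add(t, -6))) = Add(8, Mul(-1, Add(-6, t))) = Add(8, Add(6, Mul(-1, t))) = Add(14, Mul(-1, t)))
I = 36
x = -3708 (x = Mul(-9, 412) = -3708)
Function('w')(p) = Add(-3, Mul(13, p)) (Function('w')(p) = Add(-3, Mul(Add(-5, Add(14, Mul(-1, -4))), p)) = Add(-3, Mul(Add(-5, Add(14, 4)), p)) = Add(-3, Mul(Add(-5, 18), p)) = Add(-3, Mul(13, p)))
h = -9705 (h = Add(24, Mul(3, Add(Add(-3, Mul(13, 36)), -3708))) = Add(24, Mul(3, Add(Add(-3, 468), -3708))) = Add(24, Mul(3, Add(465, -3708))) = Add(24, Mul(3, -3243)) = Add(24, -9729) = -9705)
Pow(Add(-3860869, Pow(Add(h, 627), 2)), -1) = Pow(Add(-3860869, Pow(Add(-9705, 627), 2)), -1) = Pow(Add(-3860869, Pow(-9078, 2)), -1) = Pow(Add(-3860869, 82410084), -1) = Pow(78549215, -1) = Rational(1, 78549215)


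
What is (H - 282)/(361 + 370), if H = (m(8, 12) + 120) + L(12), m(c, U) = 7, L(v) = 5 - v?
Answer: -162/731 ≈ -0.22161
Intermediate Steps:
H = 120 (H = (7 + 120) + (5 - 1*12) = 127 + (5 - 12) = 127 - 7 = 120)
(H - 282)/(361 + 370) = (120 - 282)/(361 + 370) = -162/731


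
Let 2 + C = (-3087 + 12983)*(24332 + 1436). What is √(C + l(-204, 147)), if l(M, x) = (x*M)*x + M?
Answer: √250591686 ≈ 15830.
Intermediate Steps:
l(M, x) = M + M*x² (l(M, x) = (M*x)*x + M = M*x² + M = M + M*x²)
C = 255000126 (C = -2 + (-3087 + 12983)*(24332 + 1436) = -2 + 9896*25768 = -2 + 255000128 = 255000126)
√(C + l(-204, 147)) = √(255000126 - 204*(1 + 147²)) = √(255000126 - 204*(1 + 21609)) = √(255000126 - 204*21610) = √(255000126 - 4408440) = √250591686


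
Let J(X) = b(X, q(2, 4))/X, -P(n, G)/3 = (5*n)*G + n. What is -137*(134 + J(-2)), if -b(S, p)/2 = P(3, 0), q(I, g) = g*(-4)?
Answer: -17125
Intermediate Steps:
P(n, G) = -3*n - 15*G*n (P(n, G) = -3*((5*n)*G + n) = -3*(5*G*n + n) = -3*(n + 5*G*n) = -3*n - 15*G*n)
q(I, g) = -4*g
b(S, p) = 18 (b(S, p) = -(-6)*3*(1 + 5*0) = -(-6)*3*(1 + 0) = -(-6)*3 = -2*(-9) = 18)
J(X) = 18/X
-137*(134 + J(-2)) = -137*(134 + 18/(-2)) = -137*(134 + 18*(-1/2)) = -137*(134 - 9) = -137*125 = -17125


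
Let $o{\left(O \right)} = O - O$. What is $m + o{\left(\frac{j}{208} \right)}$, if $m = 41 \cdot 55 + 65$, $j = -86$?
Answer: $2320$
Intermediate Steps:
$o{\left(O \right)} = 0$
$m = 2320$ ($m = 2255 + 65 = 2320$)
$m + o{\left(\frac{j}{208} \right)} = 2320 + 0 = 2320$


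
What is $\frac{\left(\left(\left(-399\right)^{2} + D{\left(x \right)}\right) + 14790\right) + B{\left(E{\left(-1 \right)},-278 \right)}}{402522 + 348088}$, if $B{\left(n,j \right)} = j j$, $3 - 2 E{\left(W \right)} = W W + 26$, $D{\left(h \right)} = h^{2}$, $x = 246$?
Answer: $\frac{311791}{750610} \approx 0.41538$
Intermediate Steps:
$E{\left(W \right)} = - \frac{23}{2} - \frac{W^{2}}{2}$ ($E{\left(W \right)} = \frac{3}{2} - \frac{W W + 26}{2} = \frac{3}{2} - \frac{W^{2} + 26}{2} = \frac{3}{2} - \frac{26 + W^{2}}{2} = \frac{3}{2} - \left(13 + \frac{W^{2}}{2}\right) = - \frac{23}{2} - \frac{W^{2}}{2}$)
$B{\left(n,j \right)} = j^{2}$
$\frac{\left(\left(\left(-399\right)^{2} + D{\left(x \right)}\right) + 14790\right) + B{\left(E{\left(-1 \right)},-278 \right)}}{402522 + 348088} = \frac{\left(\left(\left(-399\right)^{2} + 246^{2}\right) + 14790\right) + \left(-278\right)^{2}}{402522 + 348088} = \frac{\left(\left(159201 + 60516\right) + 14790\right) + 77284}{750610} = \left(\left(219717 + 14790\right) + 77284\right) \frac{1}{750610} = \left(234507 + 77284\right) \frac{1}{750610} = 311791 \cdot \frac{1}{750610} = \frac{311791}{750610}$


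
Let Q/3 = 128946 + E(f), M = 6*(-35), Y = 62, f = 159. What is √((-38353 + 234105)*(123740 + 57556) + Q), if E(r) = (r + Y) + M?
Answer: √35489441463 ≈ 1.8839e+5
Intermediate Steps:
M = -210
E(r) = -148 + r (E(r) = (r + 62) - 210 = (62 + r) - 210 = -148 + r)
Q = 386871 (Q = 3*(128946 + (-148 + 159)) = 3*(128946 + 11) = 3*128957 = 386871)
√((-38353 + 234105)*(123740 + 57556) + Q) = √((-38353 + 234105)*(123740 + 57556) + 386871) = √(195752*181296 + 386871) = √(35489054592 + 386871) = √35489441463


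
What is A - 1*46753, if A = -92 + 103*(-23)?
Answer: -49214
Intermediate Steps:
A = -2461 (A = -92 - 2369 = -2461)
A - 1*46753 = -2461 - 1*46753 = -2461 - 46753 = -49214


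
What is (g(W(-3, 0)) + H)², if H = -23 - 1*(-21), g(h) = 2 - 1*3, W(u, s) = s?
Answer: 9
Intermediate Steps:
g(h) = -1 (g(h) = 2 - 3 = -1)
H = -2 (H = -23 + 21 = -2)
(g(W(-3, 0)) + H)² = (-1 - 2)² = (-3)² = 9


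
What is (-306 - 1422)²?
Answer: 2985984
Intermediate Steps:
(-306 - 1422)² = (-1728)² = 2985984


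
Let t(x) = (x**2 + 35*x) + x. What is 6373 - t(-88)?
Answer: 1797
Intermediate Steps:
t(x) = x**2 + 36*x
6373 - t(-88) = 6373 - (-88)*(36 - 88) = 6373 - (-88)*(-52) = 6373 - 1*4576 = 6373 - 4576 = 1797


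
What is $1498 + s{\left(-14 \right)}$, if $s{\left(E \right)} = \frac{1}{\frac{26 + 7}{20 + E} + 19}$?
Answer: $\frac{73404}{49} \approx 1498.0$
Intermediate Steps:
$s{\left(E \right)} = \frac{1}{19 + \frac{33}{20 + E}}$ ($s{\left(E \right)} = \frac{1}{\frac{33}{20 + E} + 19} = \frac{1}{19 + \frac{33}{20 + E}}$)
$1498 + s{\left(-14 \right)} = 1498 + \frac{20 - 14}{413 + 19 \left(-14\right)} = 1498 + \frac{1}{413 - 266} \cdot 6 = 1498 + \frac{1}{147} \cdot 6 = 1498 + \frac{2}{49} = \frac{73404}{49}$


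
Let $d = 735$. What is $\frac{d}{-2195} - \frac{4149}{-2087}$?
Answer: $\frac{1514622}{916193} \approx 1.6532$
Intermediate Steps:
$\frac{d}{-2195} - \frac{4149}{-2087} = \frac{735}{-2195} - \frac{4149}{-2087} = 735 \left(- \frac{1}{2195}\right) - - \frac{4149}{2087} = - \frac{147}{439} + \frac{4149}{2087} = \frac{1514622}{916193}$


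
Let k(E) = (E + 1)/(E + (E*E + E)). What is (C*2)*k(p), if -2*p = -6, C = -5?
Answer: -8/3 ≈ -2.6667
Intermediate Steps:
p = 3 (p = -½*(-6) = 3)
k(E) = (1 + E)/(E² + 2*E) (k(E) = (1 + E)/(E + (E² + E)) = (1 + E)/(E + (E + E²)) = (1 + E)/(E² + 2*E))
(C*2)*k(p) = (-5*2)*((1 + 3)/(3*(2 + 3))) = -10*4/(3*5) = -10*4/15 = -8/3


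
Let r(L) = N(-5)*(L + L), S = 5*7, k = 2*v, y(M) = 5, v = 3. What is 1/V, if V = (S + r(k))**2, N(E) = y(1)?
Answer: 1/9025 ≈ 0.00011080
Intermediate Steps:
k = 6 (k = 2*3 = 6)
N(E) = 5
S = 35
r(L) = 10*L (r(L) = 5*(L + L) = 5*(2*L) = 10*L)
V = 9025 (V = (35 + 10*6)**2 = (35 + 60)**2 = 95**2 = 9025)
1/V = 1/9025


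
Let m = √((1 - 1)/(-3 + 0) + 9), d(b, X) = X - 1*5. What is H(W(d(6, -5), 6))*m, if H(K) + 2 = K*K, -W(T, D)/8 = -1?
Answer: 186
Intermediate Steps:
d(b, X) = -5 + X (d(b, X) = X - 5 = -5 + X)
W(T, D) = 8 (W(T, D) = -8*(-1) = 8)
H(K) = -2 + K² (H(K) = -2 + K*K = -2 + K²)
m = 3 (m = √(0/(-3) + 9) = √(0*(-⅓) + 9) = √(0 + 9) = √9 = 3)
H(W(d(6, -5), 6))*m = (-2 + 8²)*3 = (-2 + 64)*3 = 62*3 = 186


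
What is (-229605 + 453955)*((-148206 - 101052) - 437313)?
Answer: -154032203850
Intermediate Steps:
(-229605 + 453955)*((-148206 - 101052) - 437313) = 224350*(-249258 - 437313) = 224350*(-686571) = -154032203850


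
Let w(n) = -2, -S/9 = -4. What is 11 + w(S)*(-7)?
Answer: 25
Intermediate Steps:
S = 36 (S = -9*(-4) = 36)
11 + w(S)*(-7) = 11 - 2*(-7) = 11 + 14 = 25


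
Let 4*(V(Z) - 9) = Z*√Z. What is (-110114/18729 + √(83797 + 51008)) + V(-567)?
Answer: 58447/18729 + √134805 - 5103*I*√7/4 ≈ 370.28 - 3375.3*I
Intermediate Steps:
V(Z) = 9 + Z^(3/2)/4 (V(Z) = 9 + (Z*√Z)/4 = 9 + Z^(3/2)/4)
(-110114/18729 + √(83797 + 51008)) + V(-567) = (-110114/18729 + √(83797 + 51008)) + (9 + (-567)^(3/2)/4) = (-110114*1/18729 + √134805) + (9 + (-5103*I*√7)/4) = (-110114/18729 + √134805) + (9 - 5103*I*√7/4) = 58447/18729 + √134805 - 5103*I*√7/4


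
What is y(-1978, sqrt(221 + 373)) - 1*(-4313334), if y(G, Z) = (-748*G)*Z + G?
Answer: 4311356 + 4438632*sqrt(66) ≈ 4.0371e+7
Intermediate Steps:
y(G, Z) = G - 748*G*Z (y(G, Z) = -748*G*Z + G = G - 748*G*Z)
y(-1978, sqrt(221 + 373)) - 1*(-4313334) = -1978*(1 - 748*sqrt(221 + 373)) - 1*(-4313334) = -1978*(1 - 2244*sqrt(66)) + 4313334 = (-1978 + 4438632*sqrt(66)) + 4313334 = 4311356 + 4438632*sqrt(66)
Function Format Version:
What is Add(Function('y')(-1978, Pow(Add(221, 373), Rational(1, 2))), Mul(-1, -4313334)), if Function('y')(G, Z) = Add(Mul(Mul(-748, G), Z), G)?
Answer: Add(4311356, Mul(4438632, Pow(66, Rational(1, 2)))) ≈ 4.0371e+7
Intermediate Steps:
Function('y')(G, Z) = Add(G, Mul(-748, G, Z)) (Function('y')(G, Z) = Add(Mul(-748, G, Z), G) = Add(G, Mul(-748, G, Z)))
Add(Function('y')(-1978, Pow(Add(221, 373), Rational(1, 2))), Mul(-1, -4313334)) = Add(Mul(-1978, Add(1, Mul(-748, Pow(Add(221, 373), Rational(1, 2))))), Mul(-1, -4313334)) = Add(Mul(-1978, Add(1, Mul(-748, Pow(594, Rational(1, 2))))), 4313334) = Add(Mul(-1978, Add(1, Mul(-748, Mul(3, Pow(66, Rational(1, 2)))))), 4313334) = Add(Mul(-1978, Add(1, Mul(-2244, Pow(66, Rational(1, 2))))), 4313334) = Add(Add(-1978, Mul(4438632, Pow(66, Rational(1, 2)))), 4313334) = Add(4311356, Mul(4438632, Pow(66, Rational(1, 2))))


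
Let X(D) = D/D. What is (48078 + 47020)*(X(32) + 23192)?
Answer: 2205607914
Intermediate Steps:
X(D) = 1
(48078 + 47020)*(X(32) + 23192) = (48078 + 47020)*(1 + 23192) = 95098*23193 = 2205607914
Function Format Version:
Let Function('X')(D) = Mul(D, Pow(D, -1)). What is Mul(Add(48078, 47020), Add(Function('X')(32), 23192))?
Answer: 2205607914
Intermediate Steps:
Function('X')(D) = 1
Mul(Add(48078, 47020), Add(Function('X')(32), 23192)) = Mul(Add(48078, 47020), Add(1, 23192)) = Mul(95098, 23193) = 2205607914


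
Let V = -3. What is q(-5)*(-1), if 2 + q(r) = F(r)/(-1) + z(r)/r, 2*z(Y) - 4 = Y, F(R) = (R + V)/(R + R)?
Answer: 27/10 ≈ 2.7000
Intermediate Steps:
F(R) = (-3 + R)/(2*R) (F(R) = (R - 3)/(R + R) = (-3 + R)/((2*R)) = (-3 + R)*(1/(2*R)) = (-3 + R)/(2*R))
z(Y) = 2 + Y/2
q(r) = -2 + (2 + r/2)/r - (-3 + r)/(2*r) (q(r) = -2 + (((-3 + r)/(2*r))/(-1) + (2 + r/2)/r) = -2 + (((-3 + r)/(2*r))*(-1) + (2 + r/2)/r) = -2 + (-(-3 + r)/(2*r) + (2 + r/2)/r) = -2 + ((2 + r/2)/r - (-3 + r)/(2*r)) = -2 + (2 + r/2)/r - (-3 + r)/(2*r))
q(-5)*(-1) = (-2 + (7/2)/(-5))*(-1) = (-2 + (7/2)*(-⅕))*(-1) = (-2 - 7/10)*(-1) = -27/10*(-1) = 27/10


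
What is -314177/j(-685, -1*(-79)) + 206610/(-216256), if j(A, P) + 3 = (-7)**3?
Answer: 16967793563/18706144 ≈ 907.07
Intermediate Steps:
j(A, P) = -346 (j(A, P) = -3 + (-7)**3 = -3 - 343 = -346)
-314177/j(-685, -1*(-79)) + 206610/(-216256) = -314177/(-346) + 206610/(-216256) = -314177*(-1/346) + 206610*(-1/216256) = 314177/346 - 103305/108128 = 16967793563/18706144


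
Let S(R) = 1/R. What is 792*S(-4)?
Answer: -198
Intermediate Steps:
792*S(-4) = 792/(-4) = 792*(-¼) = -198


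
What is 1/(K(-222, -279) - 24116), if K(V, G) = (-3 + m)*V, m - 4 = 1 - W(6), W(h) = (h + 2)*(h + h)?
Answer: -1/3248 ≈ -0.00030788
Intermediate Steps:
W(h) = 2*h*(2 + h) (W(h) = (2 + h)*(2*h) = 2*h*(2 + h))
m = -91 (m = 4 + (1 - 2*6*(2 + 6)) = 4 + (1 - 2*6*8) = 4 + (1 - 1*96) = 4 + (1 - 96) = 4 - 95 = -91)
K(V, G) = -94*V (K(V, G) = (-3 - 91)*V = -94*V)
1/(K(-222, -279) - 24116) = 1/(-94*(-222) - 24116) = 1/(20868 - 24116) = 1/(-3248) = -1/3248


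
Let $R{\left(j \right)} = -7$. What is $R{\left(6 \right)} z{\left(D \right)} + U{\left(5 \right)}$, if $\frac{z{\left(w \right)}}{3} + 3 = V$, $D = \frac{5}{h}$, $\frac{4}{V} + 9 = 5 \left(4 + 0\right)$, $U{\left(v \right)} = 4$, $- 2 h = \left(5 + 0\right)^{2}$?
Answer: $\frac{653}{11} \approx 59.364$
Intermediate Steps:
$h = - \frac{25}{2}$ ($h = - \frac{\left(5 + 0\right)^{2}}{2} = - \frac{5^{2}}{2} = \left(- \frac{1}{2}\right) 25 = - \frac{25}{2} \approx -12.5$)
$V = \frac{4}{11}$ ($V = \frac{4}{-9 + 5 \left(4 + 0\right)} = \frac{4}{-9 + 5 \cdot 4} = \frac{4}{-9 + 20} = \frac{4}{11} \approx 0.36364$)
$D = - \frac{2}{5}$ ($D = \frac{5}{- \frac{25}{2}} = 5 \left(- \frac{2}{25}\right) = - \frac{2}{5} \approx -0.4$)
$z{\left(w \right)} = - \frac{87}{11}$ ($z{\left(w \right)} = -9 + 3 \cdot \frac{4}{11} = -9 + \frac{12}{11} = - \frac{87}{11}$)
$R{\left(6 \right)} z{\left(D \right)} + U{\left(5 \right)} = \left(-7\right) \left(- \frac{87}{11}\right) + 4 = \frac{609}{11} + 4 = \frac{653}{11}$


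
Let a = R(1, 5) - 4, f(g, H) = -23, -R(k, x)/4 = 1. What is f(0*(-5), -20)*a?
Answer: 184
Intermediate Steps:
R(k, x) = -4 (R(k, x) = -4*1 = -4)
a = -8 (a = -4 - 4 = -8)
f(0*(-5), -20)*a = -23*(-8) = 184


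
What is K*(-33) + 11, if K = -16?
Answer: 539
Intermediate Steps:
K*(-33) + 11 = -16*(-33) + 11 = 528 + 11 = 539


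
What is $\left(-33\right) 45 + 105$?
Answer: $-1380$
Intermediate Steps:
$\left(-33\right) 45 + 105 = -1485 + 105 = -1380$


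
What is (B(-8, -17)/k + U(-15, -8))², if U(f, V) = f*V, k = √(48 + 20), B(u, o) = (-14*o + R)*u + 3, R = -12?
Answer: 4237225/68 - 216600*√17/17 ≈ 9778.9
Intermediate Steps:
B(u, o) = 3 + u*(-12 - 14*o) (B(u, o) = (-14*o - 12)*u + 3 = (-12 - 14*o)*u + 3 = u*(-12 - 14*o) + 3 = 3 + u*(-12 - 14*o))
k = 2*√17 (k = √68 = 2*√17 ≈ 8.2462)
U(f, V) = V*f
(B(-8, -17)/k + U(-15, -8))² = ((3 - 12*(-8) - 14*(-17)*(-8))/((2*√17)) - 8*(-15))² = ((3 + 96 - 1904)*(√17/34) + 120)² = (-1805*√17/34 + 120)² = (120 - 1805*√17/34)²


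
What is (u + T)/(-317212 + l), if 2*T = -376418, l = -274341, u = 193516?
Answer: -5307/591553 ≈ -0.0089713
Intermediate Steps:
T = -188209 (T = (½)*(-376418) = -188209)
(u + T)/(-317212 + l) = (193516 - 188209)/(-317212 - 274341) = 5307/(-591553) = 5307*(-1/591553) = -5307/591553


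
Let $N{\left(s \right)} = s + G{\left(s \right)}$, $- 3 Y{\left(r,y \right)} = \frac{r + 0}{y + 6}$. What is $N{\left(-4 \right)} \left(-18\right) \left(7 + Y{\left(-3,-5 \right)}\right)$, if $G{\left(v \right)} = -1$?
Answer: $720$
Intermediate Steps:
$Y{\left(r,y \right)} = - \frac{r}{3 \left(6 + y\right)}$ ($Y{\left(r,y \right)} = - \frac{\left(r + 0\right) \frac{1}{y + 6}}{3} = - \frac{r \frac{1}{6 + y}}{3} = - \frac{r}{3 \left(6 + y\right)}$)
$N{\left(s \right)} = -1 + s$ ($N{\left(s \right)} = s - 1 = -1 + s$)
$N{\left(-4 \right)} \left(-18\right) \left(7 + Y{\left(-3,-5 \right)}\right) = \left(-1 - 4\right) \left(-18\right) \left(7 - - \frac{3}{18 + 3 \left(-5\right)}\right) = \left(-5\right) \left(-18\right) \left(7 - - \frac{3}{18 - 15}\right) = 90 \left(7 - - \frac{3}{3}\right) = 90 \left(7 - \left(-3\right) \frac{1}{3}\right) = 90 \left(7 + 1\right) = 90 \cdot 8 = 720$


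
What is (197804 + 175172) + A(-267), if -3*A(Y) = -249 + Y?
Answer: 373148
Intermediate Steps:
A(Y) = 83 - Y/3 (A(Y) = -(-249 + Y)/3 = 83 - Y/3)
(197804 + 175172) + A(-267) = (197804 + 175172) + (83 - 1/3*(-267)) = 372976 + (83 + 89) = 372976 + 172 = 373148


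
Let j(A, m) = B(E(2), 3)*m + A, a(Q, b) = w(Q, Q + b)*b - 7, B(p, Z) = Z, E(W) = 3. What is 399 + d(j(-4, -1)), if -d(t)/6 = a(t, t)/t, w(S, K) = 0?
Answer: 393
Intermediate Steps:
a(Q, b) = -7 (a(Q, b) = 0*b - 7 = 0 - 7 = -7)
j(A, m) = A + 3*m (j(A, m) = 3*m + A = A + 3*m)
d(t) = 42/t (d(t) = -(-42)/t = 42/t)
399 + d(j(-4, -1)) = 399 + 42/(-4 + 3*(-1)) = 399 + 42/(-4 - 3) = 399 + 42/(-7) = 399 + 42*(-1/7) = 399 - 6 = 393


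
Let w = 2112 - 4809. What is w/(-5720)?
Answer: 2697/5720 ≈ 0.47150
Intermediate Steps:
w = -2697
w/(-5720) = -2697/(-5720) = -2697*(-1/5720) = 2697/5720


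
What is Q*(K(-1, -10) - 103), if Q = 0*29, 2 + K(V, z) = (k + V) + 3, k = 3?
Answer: 0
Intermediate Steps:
K(V, z) = 4 + V (K(V, z) = -2 + ((3 + V) + 3) = -2 + (6 + V) = 4 + V)
Q = 0
Q*(K(-1, -10) - 103) = 0*((4 - 1) - 103) = 0*(3 - 103) = 0*(-100) = 0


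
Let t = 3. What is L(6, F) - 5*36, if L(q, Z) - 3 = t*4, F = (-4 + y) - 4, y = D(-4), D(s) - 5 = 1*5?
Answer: -165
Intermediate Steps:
D(s) = 10 (D(s) = 5 + 1*5 = 5 + 5 = 10)
y = 10
F = 2 (F = (-4 + 10) - 4 = 6 - 4 = 2)
L(q, Z) = 15 (L(q, Z) = 3 + 3*4 = 3 + 12 = 15)
L(6, F) - 5*36 = 15 - 5*36 = 15 - 180 = -165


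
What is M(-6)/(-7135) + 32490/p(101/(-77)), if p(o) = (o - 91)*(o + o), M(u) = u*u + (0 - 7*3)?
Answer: 137441641611/1024454716 ≈ 134.16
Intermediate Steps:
M(u) = -21 + u² (M(u) = u² + (0 - 21) = u² - 21 = -21 + u²)
p(o) = 2*o*(-91 + o) (p(o) = (-91 + o)*(2*o) = 2*o*(-91 + o))
M(-6)/(-7135) + 32490/p(101/(-77)) = (-21 + (-6)²)/(-7135) + 32490/((2*(101/(-77))*(-91 + 101/(-77)))) = (-21 + 36)*(-1/7135) + 32490/((2*(101*(-1/77))*(-91 + 101*(-1/77)))) = 15*(-1/7135) + 32490/((2*(-101/77)*(-91 - 101/77))) = -3/1427 + 32490/((2*(-101/77)*(-7108/77))) = -3/1427 + 32490/(1435816/5929) = -3/1427 + 32490*(5929/1435816) = -3/1427 + 96316605/717908 = 137441641611/1024454716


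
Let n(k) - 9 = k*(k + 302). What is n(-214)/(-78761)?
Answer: 18823/78761 ≈ 0.23899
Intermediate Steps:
n(k) = 9 + k*(302 + k) (n(k) = 9 + k*(k + 302) = 9 + k*(302 + k))
n(-214)/(-78761) = (9 + (-214)**2 + 302*(-214))/(-78761) = (9 + 45796 - 64628)*(-1/78761) = -18823*(-1/78761) = 18823/78761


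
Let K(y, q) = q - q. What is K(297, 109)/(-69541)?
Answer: 0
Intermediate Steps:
K(y, q) = 0
K(297, 109)/(-69541) = 0/(-69541) = 0*(-1/69541) = 0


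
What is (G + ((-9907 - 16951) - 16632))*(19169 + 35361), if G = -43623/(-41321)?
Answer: -13998681935930/5903 ≈ -2.3715e+9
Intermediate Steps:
G = 43623/41321 (G = -43623*(-1/41321) = 43623/41321 ≈ 1.0557)
(G + ((-9907 - 16951) - 16632))*(19169 + 35361) = (43623/41321 + ((-9907 - 16951) - 16632))*(19169 + 35361) = (43623/41321 + (-26858 - 16632))*54530 = (43623/41321 - 43490)*54530 = -1797006667/41321*54530 = -13998681935930/5903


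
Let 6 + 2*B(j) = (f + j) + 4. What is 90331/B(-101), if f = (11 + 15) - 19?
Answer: -90331/48 ≈ -1881.9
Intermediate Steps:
f = 7 (f = 26 - 19 = 7)
B(j) = 5/2 + j/2 (B(j) = -3 + ((7 + j) + 4)/2 = -3 + (11 + j)/2 = -3 + (11/2 + j/2) = 5/2 + j/2)
90331/B(-101) = 90331/(5/2 + (½)*(-101)) = 90331/(5/2 - 101/2) = 90331/(-48) = 90331*(-1/48) = -90331/48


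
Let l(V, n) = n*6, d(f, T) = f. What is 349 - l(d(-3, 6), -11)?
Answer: 415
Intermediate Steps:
l(V, n) = 6*n
349 - l(d(-3, 6), -11) = 349 - 6*(-11) = 349 - 1*(-66) = 349 + 66 = 415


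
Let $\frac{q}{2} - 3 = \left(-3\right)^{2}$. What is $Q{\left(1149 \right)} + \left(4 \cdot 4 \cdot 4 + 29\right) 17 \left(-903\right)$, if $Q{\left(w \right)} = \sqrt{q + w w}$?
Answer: $-1427643 + 5 \sqrt{52809} \approx -1.4265 \cdot 10^{6}$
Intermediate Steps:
$q = 24$ ($q = 6 + 2 \left(-3\right)^{2} = 6 + 2 \cdot 9 = 6 + 18 = 24$)
$Q{\left(w \right)} = \sqrt{24 + w^{2}}$ ($Q{\left(w \right)} = \sqrt{24 + w w} = \sqrt{24 + w^{2}}$)
$Q{\left(1149 \right)} + \left(4 \cdot 4 \cdot 4 + 29\right) 17 \left(-903\right) = \sqrt{24 + 1149^{2}} + \left(4 \cdot 4 \cdot 4 + 29\right) 17 \left(-903\right) = \sqrt{24 + 1320201} + \left(4 \cdot 16 + 29\right) 17 \left(-903\right) = \sqrt{1320225} + \left(64 + 29\right) 17 \left(-903\right) = 5 \sqrt{52809} + 93 \cdot 17 \left(-903\right) = 5 \sqrt{52809} + 1581 \left(-903\right) = 5 \sqrt{52809} - 1427643 = -1427643 + 5 \sqrt{52809}$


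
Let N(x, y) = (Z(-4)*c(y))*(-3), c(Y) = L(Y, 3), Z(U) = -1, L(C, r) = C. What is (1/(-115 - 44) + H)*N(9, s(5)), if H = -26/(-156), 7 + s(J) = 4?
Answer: -153/106 ≈ -1.4434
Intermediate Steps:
c(Y) = Y
s(J) = -3 (s(J) = -7 + 4 = -3)
N(x, y) = 3*y (N(x, y) = -y*(-3) = 3*y)
H = ⅙ (H = -26*(-1/156) = ⅙ ≈ 0.16667)
(1/(-115 - 44) + H)*N(9, s(5)) = (1/(-115 - 44) + ⅙)*(3*(-3)) = (1/(-159) + ⅙)*(-9) = (-1/159 + ⅙)*(-9) = (17/106)*(-9) = -153/106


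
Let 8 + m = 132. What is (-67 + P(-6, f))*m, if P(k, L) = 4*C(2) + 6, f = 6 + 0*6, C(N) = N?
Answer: -6572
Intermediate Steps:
m = 124 (m = -8 + 132 = 124)
f = 6 (f = 6 + 0 = 6)
P(k, L) = 14 (P(k, L) = 4*2 + 6 = 8 + 6 = 14)
(-67 + P(-6, f))*m = (-67 + 14)*124 = -53*124 = -6572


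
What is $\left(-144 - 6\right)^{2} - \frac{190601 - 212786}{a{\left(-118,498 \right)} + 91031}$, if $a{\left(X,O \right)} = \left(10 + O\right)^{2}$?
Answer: $\frac{30802587}{1369} \approx 22500.0$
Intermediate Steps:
$\left(-144 - 6\right)^{2} - \frac{190601 - 212786}{a{\left(-118,498 \right)} + 91031} = \left(-144 - 6\right)^{2} - \frac{190601 - 212786}{\left(10 + 498\right)^{2} + 91031} = \left(-150\right)^{2} - - \frac{22185}{508^{2} + 91031} = 22500 - - \frac{22185}{258064 + 91031} = 22500 - - \frac{22185}{349095} = 22500 - \left(-22185\right) \frac{1}{349095} = 22500 - - \frac{87}{1369} = 22500 + \frac{87}{1369} = \frac{30802587}{1369}$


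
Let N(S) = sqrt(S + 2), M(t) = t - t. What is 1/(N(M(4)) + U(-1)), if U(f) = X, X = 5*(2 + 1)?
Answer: 15/223 - sqrt(2)/223 ≈ 0.060923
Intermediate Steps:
M(t) = 0
N(S) = sqrt(2 + S)
X = 15 (X = 5*3 = 15)
U(f) = 15
1/(N(M(4)) + U(-1)) = 1/(sqrt(2 + 0) + 15) = 1/(sqrt(2) + 15) = 1/(15 + sqrt(2))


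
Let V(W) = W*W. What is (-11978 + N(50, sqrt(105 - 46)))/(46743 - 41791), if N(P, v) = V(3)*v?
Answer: -5989/2476 + 9*sqrt(59)/4952 ≈ -2.4049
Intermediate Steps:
V(W) = W**2
N(P, v) = 9*v (N(P, v) = 3**2*v = 9*v)
(-11978 + N(50, sqrt(105 - 46)))/(46743 - 41791) = (-11978 + 9*sqrt(105 - 46))/(46743 - 41791) = (-11978 + 9*sqrt(59))/4952 = (-11978 + 9*sqrt(59))*(1/4952) = -5989/2476 + 9*sqrt(59)/4952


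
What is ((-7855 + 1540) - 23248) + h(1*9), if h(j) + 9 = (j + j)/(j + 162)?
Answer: -561866/19 ≈ -29572.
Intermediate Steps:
h(j) = -9 + 2*j/(162 + j) (h(j) = -9 + (j + j)/(j + 162) = -9 + (2*j)/(162 + j) = -9 + 2*j/(162 + j))
((-7855 + 1540) - 23248) + h(1*9) = ((-7855 + 1540) - 23248) + (-1458 - 7*9)/(162 + 1*9) = (-6315 - 23248) + (-1458 - 7*9)/(162 + 9) = -29563 + (-1458 - 63)/171 = -29563 + (1/171)*(-1521) = -29563 - 169/19 = -561866/19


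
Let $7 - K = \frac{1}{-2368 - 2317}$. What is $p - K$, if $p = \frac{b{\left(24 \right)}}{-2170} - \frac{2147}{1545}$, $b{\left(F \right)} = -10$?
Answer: $- \frac{2634169886}{314143305} \approx -8.3853$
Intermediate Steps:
$p = - \frac{464354}{335265}$ ($p = - \frac{10}{-2170} - \frac{2147}{1545} = \left(-10\right) \left(- \frac{1}{2170}\right) - \frac{2147}{1545} = \frac{1}{217} - \frac{2147}{1545} = - \frac{464354}{335265} \approx -1.385$)
$K = \frac{32796}{4685}$ ($K = 7 - \frac{1}{-2368 - 2317} = 7 - \frac{1}{-4685} = 7 - - \frac{1}{4685} = 7 + \frac{1}{4685} = \frac{32796}{4685} \approx 7.0002$)
$p - K = - \frac{464354}{335265} - \frac{32796}{4685} = - \frac{2634169886}{314143305}$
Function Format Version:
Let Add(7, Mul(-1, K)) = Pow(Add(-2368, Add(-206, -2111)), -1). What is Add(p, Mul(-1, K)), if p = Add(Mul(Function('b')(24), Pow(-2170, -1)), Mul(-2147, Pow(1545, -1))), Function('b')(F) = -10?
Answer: Rational(-2634169886, 314143305) ≈ -8.3853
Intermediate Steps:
p = Rational(-464354, 335265) (p = Add(Mul(-10, Pow(-2170, -1)), Mul(-2147, Pow(1545, -1))) = Add(Mul(-10, Rational(-1, 2170)), Mul(-2147, Rational(1, 1545))) = Add(Rational(1, 217), Rational(-2147, 1545)) = Rational(-464354, 335265) ≈ -1.3850)
K = Rational(32796, 4685) (K = Add(7, Mul(-1, Pow(Add(-2368, Add(-206, -2111)), -1))) = Add(7, Mul(-1, Pow(Add(-2368, -2317), -1))) = Add(7, Mul(-1, Pow(-4685, -1))) = Add(7, Mul(-1, Rational(-1, 4685))) = Add(7, Rational(1, 4685)) = Rational(32796, 4685) ≈ 7.0002)
Add(p, Mul(-1, K)) = Add(Rational(-464354, 335265), Mul(-1, Rational(32796, 4685))) = Add(Rational(-464354, 335265), Rational(-32796, 4685)) = Rational(-2634169886, 314143305)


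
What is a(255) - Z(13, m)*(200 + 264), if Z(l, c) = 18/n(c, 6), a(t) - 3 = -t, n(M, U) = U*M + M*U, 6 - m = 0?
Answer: -368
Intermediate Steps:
m = 6 (m = 6 - 1*0 = 6 + 0 = 6)
n(M, U) = 2*M*U (n(M, U) = M*U + M*U = 2*M*U)
a(t) = 3 - t
Z(l, c) = 3/(2*c) (Z(l, c) = 18/((2*c*6)) = 18/((12*c)) = 18*(1/(12*c)) = 3/(2*c))
a(255) - Z(13, m)*(200 + 264) = (3 - 1*255) - (3/2)/6*(200 + 264) = (3 - 255) - (3/2)*(⅙)*464 = -252 - 464/4 = -252 - 1*116 = -252 - 116 = -368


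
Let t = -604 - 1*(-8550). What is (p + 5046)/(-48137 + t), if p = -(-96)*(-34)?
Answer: -594/13397 ≈ -0.044338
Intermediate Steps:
t = 7946 (t = -604 + 8550 = 7946)
p = -3264 (p = -96*34 = -3264)
(p + 5046)/(-48137 + t) = (-3264 + 5046)/(-48137 + 7946) = 1782/(-40191) = 1782*(-1/40191) = -594/13397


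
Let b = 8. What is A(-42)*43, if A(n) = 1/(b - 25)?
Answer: -43/17 ≈ -2.5294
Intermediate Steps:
A(n) = -1/17 (A(n) = 1/(8 - 25) = 1/(-17) = -1/17)
A(-42)*43 = -1/17*43 = -43/17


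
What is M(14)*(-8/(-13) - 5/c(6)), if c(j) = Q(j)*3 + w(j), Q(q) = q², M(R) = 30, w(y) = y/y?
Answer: 24210/1417 ≈ 17.085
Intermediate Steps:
w(y) = 1
c(j) = 1 + 3*j² (c(j) = j²*3 + 1 = 3*j² + 1 = 1 + 3*j²)
M(14)*(-8/(-13) - 5/c(6)) = 30*(-8/(-13) - 5/(1 + 3*6²)) = 30*(-8*(-1/13) - 5/(1 + 3*36)) = 30*(8/13 - 5/(1 + 108)) = 30*(8/13 - 5/109) = 30*(807/1417) = 24210/1417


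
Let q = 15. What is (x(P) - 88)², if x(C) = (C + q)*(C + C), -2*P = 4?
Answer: 19600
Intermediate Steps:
P = -2 (P = -½*4 = -2)
x(C) = 2*C*(15 + C) (x(C) = (C + 15)*(C + C) = (15 + C)*(2*C) = 2*C*(15 + C))
(x(P) - 88)² = (2*(-2)*(15 - 2) - 88)² = (2*(-2)*13 - 88)² = (-52 - 88)² = (-140)² = 19600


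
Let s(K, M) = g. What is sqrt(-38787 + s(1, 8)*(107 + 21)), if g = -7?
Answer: I*sqrt(39683) ≈ 199.21*I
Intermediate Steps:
s(K, M) = -7
sqrt(-38787 + s(1, 8)*(107 + 21)) = sqrt(-38787 - 7*(107 + 21)) = sqrt(-38787 - 7*128) = sqrt(-38787 - 896) = sqrt(-39683) = I*sqrt(39683)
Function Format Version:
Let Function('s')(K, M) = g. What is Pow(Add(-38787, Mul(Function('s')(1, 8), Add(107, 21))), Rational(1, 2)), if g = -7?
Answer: Mul(I, Pow(39683, Rational(1, 2))) ≈ Mul(199.21, I)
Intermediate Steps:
Function('s')(K, M) = -7
Pow(Add(-38787, Mul(Function('s')(1, 8), Add(107, 21))), Rational(1, 2)) = Pow(Add(-38787, Mul(-7, Add(107, 21))), Rational(1, 2)) = Pow(Add(-38787, Mul(-7, 128)), Rational(1, 2)) = Pow(Add(-38787, -896), Rational(1, 2)) = Pow(-39683, Rational(1, 2)) = Mul(I, Pow(39683, Rational(1, 2)))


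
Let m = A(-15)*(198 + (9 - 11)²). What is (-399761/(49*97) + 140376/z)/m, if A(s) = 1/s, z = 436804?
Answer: 652312487685/104844535306 ≈ 6.2217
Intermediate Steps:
A(s) = 1/s
m = -202/15 (m = (198 + (9 - 11)²)/(-15) = -(198 + (-2)²)/15 = -(198 + 4)/15 = -1/15*202 = -202/15 ≈ -13.467)
(-399761/(49*97) + 140376/z)/m = (-399761/(49*97) + 140376/436804)/(-202/15) = (-399761/4753 + 140376*(1/436804))*(-15/202) = (-399761*1/4753 + 35094/109201)*(-15/202) = (-399761/4753 + 35094/109201)*(-15/202) = -43487499179/519032353*(-15/202) = 652312487685/104844535306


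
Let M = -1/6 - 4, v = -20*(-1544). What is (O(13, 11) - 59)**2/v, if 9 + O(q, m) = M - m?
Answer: 249001/1111680 ≈ 0.22399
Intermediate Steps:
v = 30880
M = -25/6 (M = -1*1/6 - 4 = -1/6 - 4 = -25/6 ≈ -4.1667)
O(q, m) = -79/6 - m (O(q, m) = -9 + (-25/6 - m) = -79/6 - m)
(O(13, 11) - 59)**2/v = ((-79/6 - 1*11) - 59)**2/30880 = ((-79/6 - 11) - 59)**2*(1/30880) = (-145/6 - 59)**2*(1/30880) = (-499/6)**2*(1/30880) = (249001/36)*(1/30880) = 249001/1111680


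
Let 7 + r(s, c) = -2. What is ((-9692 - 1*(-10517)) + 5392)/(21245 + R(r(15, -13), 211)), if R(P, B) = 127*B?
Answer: 6217/48042 ≈ 0.12941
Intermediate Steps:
r(s, c) = -9 (r(s, c) = -7 - 2 = -9)
((-9692 - 1*(-10517)) + 5392)/(21245 + R(r(15, -13), 211)) = ((-9692 - 1*(-10517)) + 5392)/(21245 + 127*211) = ((-9692 + 10517) + 5392)/(21245 + 26797) = (825 + 5392)/48042 = 6217*(1/48042) = 6217/48042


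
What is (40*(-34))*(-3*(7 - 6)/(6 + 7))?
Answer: 4080/13 ≈ 313.85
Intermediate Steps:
(40*(-34))*(-3*(7 - 6)/(6 + 7)) = -(-4080)*1/13 = -(-4080)*1*(1/13) = -(-4080)/13 = -1360*(-3/13) = 4080/13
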